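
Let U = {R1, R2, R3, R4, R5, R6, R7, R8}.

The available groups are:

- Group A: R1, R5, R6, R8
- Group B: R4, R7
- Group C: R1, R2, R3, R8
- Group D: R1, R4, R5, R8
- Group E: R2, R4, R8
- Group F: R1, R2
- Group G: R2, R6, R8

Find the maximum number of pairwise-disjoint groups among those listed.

B, C are pairwise disjoint (B={R4,R7}; C={R1,R2,R3,R8}).
Every remaining group overlaps one of these, and no 3 of the listed groups are pairwise disjoint, so 2 is the maximum.

2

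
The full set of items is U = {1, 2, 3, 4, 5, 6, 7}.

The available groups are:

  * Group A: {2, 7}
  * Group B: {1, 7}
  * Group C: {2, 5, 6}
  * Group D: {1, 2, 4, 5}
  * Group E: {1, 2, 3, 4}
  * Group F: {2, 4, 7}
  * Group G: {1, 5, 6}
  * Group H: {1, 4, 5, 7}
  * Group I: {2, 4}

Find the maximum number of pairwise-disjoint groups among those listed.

B, I are pairwise disjoint (B={1,7}; I={2,4}).
Every remaining group overlaps one of these, and no 3 of the listed groups are pairwise disjoint, so 2 is the maximum.

2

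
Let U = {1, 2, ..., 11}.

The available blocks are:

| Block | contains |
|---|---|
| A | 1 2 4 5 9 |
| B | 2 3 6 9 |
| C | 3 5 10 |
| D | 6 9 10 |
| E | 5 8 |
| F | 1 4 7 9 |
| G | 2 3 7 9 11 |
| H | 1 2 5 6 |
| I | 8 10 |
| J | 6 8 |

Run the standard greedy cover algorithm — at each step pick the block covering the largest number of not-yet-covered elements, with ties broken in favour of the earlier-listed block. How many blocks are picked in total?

4

Greedy: pick A (covers 5 new) → pick G (covers 3 new) → pick D (covers 2 new) → pick E (covers 1 new). Total picks: 4.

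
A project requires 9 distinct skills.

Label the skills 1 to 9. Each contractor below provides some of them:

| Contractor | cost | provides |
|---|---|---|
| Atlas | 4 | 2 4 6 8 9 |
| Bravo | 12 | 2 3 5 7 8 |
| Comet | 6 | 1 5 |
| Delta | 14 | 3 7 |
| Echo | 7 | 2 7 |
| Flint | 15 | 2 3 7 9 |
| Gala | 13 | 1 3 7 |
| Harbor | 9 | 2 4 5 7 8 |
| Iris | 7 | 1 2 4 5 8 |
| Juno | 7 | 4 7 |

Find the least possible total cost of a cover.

Atlas, Bravo, Comet together cover every skill (Atlas ∪ Bravo ∪ Comet = {1, 2, 3, 4, 5, 6, 7, 8, 9}); total cost 4 + 12 + 6 = 22.
No covering selection has total cost below 22.

22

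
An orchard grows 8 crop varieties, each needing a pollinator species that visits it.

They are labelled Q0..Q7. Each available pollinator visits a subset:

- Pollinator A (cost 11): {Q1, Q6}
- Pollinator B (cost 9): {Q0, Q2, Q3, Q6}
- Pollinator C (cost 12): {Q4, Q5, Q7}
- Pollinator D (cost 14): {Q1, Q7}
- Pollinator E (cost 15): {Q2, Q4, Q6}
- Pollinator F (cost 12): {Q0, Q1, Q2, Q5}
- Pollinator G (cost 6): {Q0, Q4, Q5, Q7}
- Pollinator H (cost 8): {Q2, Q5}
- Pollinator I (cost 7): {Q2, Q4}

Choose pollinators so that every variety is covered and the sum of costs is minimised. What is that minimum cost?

A, B, G together cover every variety (A ∪ B ∪ G = {Q0, Q1, Q2, Q3, Q4, Q5, Q6, Q7}); total cost 11 + 9 + 6 = 26.
No covering selection has total cost below 26.

26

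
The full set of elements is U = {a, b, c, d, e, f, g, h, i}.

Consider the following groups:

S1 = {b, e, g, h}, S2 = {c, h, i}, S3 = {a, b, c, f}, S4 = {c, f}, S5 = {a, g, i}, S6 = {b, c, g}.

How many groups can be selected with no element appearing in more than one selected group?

S4, S5 are pairwise disjoint (S4={c,f}; S5={a,g,i}).
Every remaining group overlaps one of these, and no 3 of the listed groups are pairwise disjoint, so 2 is the maximum.

2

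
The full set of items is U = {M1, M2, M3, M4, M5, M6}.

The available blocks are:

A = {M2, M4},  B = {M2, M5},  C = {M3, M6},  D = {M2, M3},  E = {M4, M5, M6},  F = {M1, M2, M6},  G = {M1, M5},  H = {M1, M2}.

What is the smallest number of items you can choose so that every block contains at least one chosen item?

T = {M2, M5, M6} meets every block (each contains at least one member of T), and |T| = 3.
The blocks A, C, G are pairwise disjoint, so any hitting set needs a separate item for each — at least 3. Hence 3 is optimal.

3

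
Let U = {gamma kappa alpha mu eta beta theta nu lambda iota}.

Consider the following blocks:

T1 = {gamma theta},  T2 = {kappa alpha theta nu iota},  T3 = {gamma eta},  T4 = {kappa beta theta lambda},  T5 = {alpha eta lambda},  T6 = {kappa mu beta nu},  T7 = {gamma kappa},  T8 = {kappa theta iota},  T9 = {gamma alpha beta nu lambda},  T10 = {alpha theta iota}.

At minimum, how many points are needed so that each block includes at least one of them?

Take H = {gamma, kappa, alpha}. Each listed block contains at least one of these, so H is a hitting set of size 3.
The blocks T1, T5, T6 are pairwise disjoint, so any hitting set needs a separate point for each — at least 3. Hence 3 is optimal.

3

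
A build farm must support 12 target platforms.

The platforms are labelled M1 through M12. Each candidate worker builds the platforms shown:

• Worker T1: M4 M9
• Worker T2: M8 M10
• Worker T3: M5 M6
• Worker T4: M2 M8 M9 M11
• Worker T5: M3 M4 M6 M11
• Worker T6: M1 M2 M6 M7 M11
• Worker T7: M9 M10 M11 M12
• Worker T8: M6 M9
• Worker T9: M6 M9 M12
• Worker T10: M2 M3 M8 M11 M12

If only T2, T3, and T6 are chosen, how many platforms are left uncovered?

Union of T2, T3, T6 = {M1, M2, M5, M6, M7, M8, M10, M11}.
Not covered: M3, M4, M9, M12 — 4 platforms.

4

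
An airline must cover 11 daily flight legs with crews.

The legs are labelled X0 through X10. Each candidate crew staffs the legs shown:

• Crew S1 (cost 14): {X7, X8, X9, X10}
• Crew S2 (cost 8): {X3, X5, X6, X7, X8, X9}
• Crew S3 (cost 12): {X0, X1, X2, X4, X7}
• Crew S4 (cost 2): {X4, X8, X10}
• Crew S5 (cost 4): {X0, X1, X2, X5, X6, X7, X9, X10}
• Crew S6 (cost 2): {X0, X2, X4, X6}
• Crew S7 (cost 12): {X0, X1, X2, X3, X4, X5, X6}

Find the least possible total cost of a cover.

S2, S4, S5 together cover every leg (S2 ∪ S4 ∪ S5 = {X0, X1, X2, X3, X4, X5, X6, X7, X8, X9, X10}); total cost 8 + 2 + 4 = 14.
No covering selection has total cost below 14.

14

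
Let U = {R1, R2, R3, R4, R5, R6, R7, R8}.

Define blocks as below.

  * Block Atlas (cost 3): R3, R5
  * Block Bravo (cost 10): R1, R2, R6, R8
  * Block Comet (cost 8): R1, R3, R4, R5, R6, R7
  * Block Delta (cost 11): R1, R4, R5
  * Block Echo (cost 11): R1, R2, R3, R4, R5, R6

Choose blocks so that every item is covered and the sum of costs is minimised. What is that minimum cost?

18

Bravo, Comet together cover every item (Bravo ∪ Comet = {R1, R2, R3, R4, R5, R6, R7, R8}); total cost 10 + 8 = 18.
No covering selection has total cost below 18.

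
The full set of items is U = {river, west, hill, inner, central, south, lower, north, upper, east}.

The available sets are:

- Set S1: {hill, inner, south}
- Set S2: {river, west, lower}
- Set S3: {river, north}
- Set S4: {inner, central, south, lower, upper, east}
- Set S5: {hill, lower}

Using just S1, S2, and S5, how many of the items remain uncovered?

Union of S1, S2, S5 = {river, west, hill, inner, south, lower}.
Not covered: central, north, upper, east — 4 items.

4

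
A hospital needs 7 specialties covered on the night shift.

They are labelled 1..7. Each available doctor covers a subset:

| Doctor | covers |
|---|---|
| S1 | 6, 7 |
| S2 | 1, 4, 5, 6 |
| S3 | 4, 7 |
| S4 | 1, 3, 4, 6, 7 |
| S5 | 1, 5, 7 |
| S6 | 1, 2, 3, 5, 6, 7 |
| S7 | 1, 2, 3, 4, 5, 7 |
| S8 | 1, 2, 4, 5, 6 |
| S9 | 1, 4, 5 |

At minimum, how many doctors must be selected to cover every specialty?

2

Take {S4, S7}. Their union is {1, 2, 3, 4, 5, 6, 7}, which is all 7 specialties.
No single doctor has all 7 specialties (the largest, S6, has 6), so 2 is optimal.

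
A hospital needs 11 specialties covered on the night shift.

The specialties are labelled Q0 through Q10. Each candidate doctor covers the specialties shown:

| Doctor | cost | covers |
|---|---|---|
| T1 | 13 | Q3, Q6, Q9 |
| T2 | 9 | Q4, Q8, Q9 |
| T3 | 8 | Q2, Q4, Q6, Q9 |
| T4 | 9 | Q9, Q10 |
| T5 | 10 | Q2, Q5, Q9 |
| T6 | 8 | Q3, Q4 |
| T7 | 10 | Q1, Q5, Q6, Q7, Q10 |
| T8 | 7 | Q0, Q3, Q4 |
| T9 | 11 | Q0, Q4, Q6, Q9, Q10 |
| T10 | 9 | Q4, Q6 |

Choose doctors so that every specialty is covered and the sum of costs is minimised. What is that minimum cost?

34

T2, T3, T7, T8 together cover every specialty (T2 ∪ T3 ∪ T7 ∪ T8 = {Q0, Q1, Q2, Q3, Q4, Q5, Q6, Q7, Q8, Q9, Q10}); total cost 9 + 8 + 10 + 7 = 34.
No covering selection has total cost below 34.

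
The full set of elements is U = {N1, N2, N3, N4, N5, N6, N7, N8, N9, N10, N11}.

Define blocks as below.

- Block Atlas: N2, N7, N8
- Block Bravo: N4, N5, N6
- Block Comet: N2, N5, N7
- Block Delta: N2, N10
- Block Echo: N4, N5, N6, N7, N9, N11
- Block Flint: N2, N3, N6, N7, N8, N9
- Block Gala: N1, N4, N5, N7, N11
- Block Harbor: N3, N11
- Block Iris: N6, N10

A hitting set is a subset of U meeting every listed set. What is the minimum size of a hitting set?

Take H = {N2, N6, N11}. Each listed block contains at least one of these, so H is a hitting set of size 3.
The blocks Bravo, Delta, Harbor are pairwise disjoint, so any hitting set needs a separate element for each — at least 3. Hence 3 is optimal.

3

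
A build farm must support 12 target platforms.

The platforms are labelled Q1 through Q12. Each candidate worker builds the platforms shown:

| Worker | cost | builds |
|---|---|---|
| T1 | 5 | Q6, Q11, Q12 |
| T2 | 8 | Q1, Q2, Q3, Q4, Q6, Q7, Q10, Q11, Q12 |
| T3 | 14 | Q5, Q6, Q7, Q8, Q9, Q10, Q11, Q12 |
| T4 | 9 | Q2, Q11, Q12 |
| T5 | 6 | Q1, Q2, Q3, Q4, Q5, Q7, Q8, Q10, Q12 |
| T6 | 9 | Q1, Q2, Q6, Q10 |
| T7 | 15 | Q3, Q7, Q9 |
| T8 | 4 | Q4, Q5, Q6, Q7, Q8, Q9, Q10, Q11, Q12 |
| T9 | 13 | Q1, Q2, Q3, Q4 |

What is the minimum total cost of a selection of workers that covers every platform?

T5, T8 together cover every platform (T5 ∪ T8 = {Q1, Q2, Q3, Q4, Q5, Q6, Q7, Q8, Q9, Q10, Q11, Q12}); total cost 6 + 4 = 10.
No covering selection has total cost below 10.

10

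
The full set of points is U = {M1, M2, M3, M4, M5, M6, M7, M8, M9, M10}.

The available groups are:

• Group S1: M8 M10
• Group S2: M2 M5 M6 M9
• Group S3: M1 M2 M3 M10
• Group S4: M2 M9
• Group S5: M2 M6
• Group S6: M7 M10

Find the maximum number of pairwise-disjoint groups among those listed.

2

S4, S6 are pairwise disjoint (S4={M2,M9}; S6={M7,M10}).
Every remaining group overlaps one of these, and no 3 of the listed groups are pairwise disjoint, so 2 is the maximum.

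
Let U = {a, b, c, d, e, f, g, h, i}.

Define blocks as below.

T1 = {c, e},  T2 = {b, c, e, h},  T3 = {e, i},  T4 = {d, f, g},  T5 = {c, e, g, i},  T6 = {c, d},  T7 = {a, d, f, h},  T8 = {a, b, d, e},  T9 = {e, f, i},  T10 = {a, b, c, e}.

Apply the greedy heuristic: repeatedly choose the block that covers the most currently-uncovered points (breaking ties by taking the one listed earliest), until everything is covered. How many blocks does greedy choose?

Greedy: pick T2 (covers 4 new) → pick T4 (covers 3 new) → pick T3 (covers 1 new) → pick T7 (covers 1 new). Total picks: 4.
(The true minimum cover uses only 3 blocks, so greedy is not optimal here.)

4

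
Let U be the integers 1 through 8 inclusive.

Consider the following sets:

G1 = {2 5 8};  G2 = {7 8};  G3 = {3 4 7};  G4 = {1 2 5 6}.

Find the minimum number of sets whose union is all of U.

G2 and G3 and G4 together: G2 ∪ G3 ∪ G4 = {1, 2, 3, 4, 5, 6, 7, 8} — every item is covered.
Only G4 contains 1, so G4 is forced; the remaining 4 items need at least 2 more sets (each remaining set adds at most 3) — so at least 3 sets are needed, and 3 is optimal.

3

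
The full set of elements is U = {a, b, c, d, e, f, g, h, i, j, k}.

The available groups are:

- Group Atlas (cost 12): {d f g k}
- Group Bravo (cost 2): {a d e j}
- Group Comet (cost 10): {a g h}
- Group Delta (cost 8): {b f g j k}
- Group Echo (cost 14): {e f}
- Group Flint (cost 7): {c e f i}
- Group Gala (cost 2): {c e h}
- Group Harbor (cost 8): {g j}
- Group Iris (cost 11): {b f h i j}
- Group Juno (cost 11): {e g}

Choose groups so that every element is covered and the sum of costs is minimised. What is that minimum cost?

19

Bravo, Delta, Flint, Gala together cover every element (Bravo ∪ Delta ∪ Flint ∪ Gala = {a, b, c, d, e, f, g, h, i, j, k}); total cost 2 + 8 + 7 + 2 = 19.
No covering selection has total cost below 19.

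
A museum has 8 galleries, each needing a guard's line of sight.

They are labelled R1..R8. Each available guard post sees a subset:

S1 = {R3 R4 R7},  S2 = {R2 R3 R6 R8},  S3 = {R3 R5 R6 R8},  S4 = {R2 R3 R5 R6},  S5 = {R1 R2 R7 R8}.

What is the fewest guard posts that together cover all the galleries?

3

Take {S1, S3, S5}. Their union is {R1, R2, R3, R4, R5, R6, R7, R8}, which is all 8 galleries.
Only S5 contains R1, so S5 is forced; the remaining 4 galleries need at least 2 more guard posts (each remaining guard post adds at most 3) — so at least 3 guard posts are needed, and 3 is optimal.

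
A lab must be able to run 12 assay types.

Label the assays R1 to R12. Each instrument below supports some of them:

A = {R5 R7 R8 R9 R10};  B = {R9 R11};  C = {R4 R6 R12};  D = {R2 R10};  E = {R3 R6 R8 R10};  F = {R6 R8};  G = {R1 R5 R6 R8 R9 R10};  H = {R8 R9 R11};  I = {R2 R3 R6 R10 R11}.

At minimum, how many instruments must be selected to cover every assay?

4

Take {A, C, G, I}. Their union is {R1, R2, R3, R4, R5, R6, R7, R8, R9, R10, R11, R12}, which is all 12 assays.
No 3 of the 9 instruments cover everything (all 84 combinations miss at least one assay), so 4 is optimal.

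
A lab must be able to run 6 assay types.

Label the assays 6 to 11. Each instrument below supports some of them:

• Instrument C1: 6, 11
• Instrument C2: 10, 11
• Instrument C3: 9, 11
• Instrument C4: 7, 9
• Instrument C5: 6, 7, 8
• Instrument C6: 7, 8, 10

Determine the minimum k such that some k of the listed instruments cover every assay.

Take {C1, C3, C6}. Their union is {6, 7, 8, 9, 10, 11}, which is all 6 assays.
No 2 of the 6 instruments cover everything (all 15 combinations miss at least one assay), so 3 is optimal.

3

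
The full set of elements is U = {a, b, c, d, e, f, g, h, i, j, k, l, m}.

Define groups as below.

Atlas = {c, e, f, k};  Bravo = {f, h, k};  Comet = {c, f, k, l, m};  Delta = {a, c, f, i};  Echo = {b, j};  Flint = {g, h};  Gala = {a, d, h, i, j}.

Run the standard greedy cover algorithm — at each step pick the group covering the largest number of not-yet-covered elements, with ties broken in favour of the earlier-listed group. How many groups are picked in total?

5

Greedy: pick Comet (covers 5 new) → pick Gala (covers 5 new) → pick Atlas (covers 1 new) → pick Echo (covers 1 new) → pick Flint (covers 1 new). Total picks: 5.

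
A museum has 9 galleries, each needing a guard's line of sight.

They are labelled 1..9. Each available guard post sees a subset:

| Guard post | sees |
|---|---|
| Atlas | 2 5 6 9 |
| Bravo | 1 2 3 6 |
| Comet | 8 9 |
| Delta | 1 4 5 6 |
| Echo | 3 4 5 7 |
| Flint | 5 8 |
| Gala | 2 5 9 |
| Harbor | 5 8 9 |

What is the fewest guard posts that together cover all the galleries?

3

Bravo and Comet and Echo together: Bravo ∪ Comet ∪ Echo = {1, 2, 3, 4, 5, 6, 7, 8, 9} — every gallery is covered.
Each guard post has at most 4 galleries, and 2·4 = 8 < 9 — so at least 3 guard posts are needed, and 3 is optimal.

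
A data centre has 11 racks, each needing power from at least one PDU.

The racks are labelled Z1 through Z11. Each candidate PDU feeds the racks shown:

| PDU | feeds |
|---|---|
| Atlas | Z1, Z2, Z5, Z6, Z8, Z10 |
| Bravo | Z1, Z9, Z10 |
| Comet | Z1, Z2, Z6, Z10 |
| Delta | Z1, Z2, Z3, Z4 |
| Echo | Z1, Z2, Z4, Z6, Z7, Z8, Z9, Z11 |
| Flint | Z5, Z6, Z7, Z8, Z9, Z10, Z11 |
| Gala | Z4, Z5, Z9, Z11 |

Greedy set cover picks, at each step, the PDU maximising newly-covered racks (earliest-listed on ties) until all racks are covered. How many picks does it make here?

Greedy: pick Echo (covers 8 new) → pick Atlas (covers 2 new) → pick Delta (covers 1 new). Total picks: 3.
(The true minimum cover uses only 2 PDUs, so greedy is not optimal here.)

3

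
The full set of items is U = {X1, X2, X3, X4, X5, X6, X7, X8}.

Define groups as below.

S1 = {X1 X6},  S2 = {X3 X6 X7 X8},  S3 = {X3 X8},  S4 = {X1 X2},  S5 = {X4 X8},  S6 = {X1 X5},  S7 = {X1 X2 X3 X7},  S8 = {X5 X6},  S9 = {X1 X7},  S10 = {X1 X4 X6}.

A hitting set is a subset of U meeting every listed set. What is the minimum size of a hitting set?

3

H = {X1, X5, X8} meets every group (each contains at least one member of H), and |H| = 3.
The groups S3, S4, S8 are pairwise disjoint, so any hitting set needs a separate item for each — at least 3. Hence 3 is optimal.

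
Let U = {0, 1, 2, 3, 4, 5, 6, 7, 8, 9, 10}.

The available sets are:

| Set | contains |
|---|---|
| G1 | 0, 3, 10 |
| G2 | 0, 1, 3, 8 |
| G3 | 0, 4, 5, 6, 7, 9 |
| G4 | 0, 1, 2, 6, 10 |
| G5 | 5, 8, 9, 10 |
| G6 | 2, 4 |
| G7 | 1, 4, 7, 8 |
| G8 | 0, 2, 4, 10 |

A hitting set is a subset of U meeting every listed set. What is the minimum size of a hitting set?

3

H = {1, 4, 10} meets every set (each contains at least one member of H), and |H| = 3.
No choice of 2 elements meets every set, so 3 is the minimum.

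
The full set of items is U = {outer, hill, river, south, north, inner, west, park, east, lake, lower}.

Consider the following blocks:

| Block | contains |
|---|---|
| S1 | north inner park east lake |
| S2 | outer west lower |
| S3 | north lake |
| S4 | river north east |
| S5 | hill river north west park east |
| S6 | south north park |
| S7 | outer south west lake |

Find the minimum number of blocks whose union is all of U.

4

S1 and S2 and S5 and S7 together: S1 ∪ S2 ∪ S5 ∪ S7 = {outer, hill, river, south, north, inner, west, park, east, lake, lower} — every item is covered.
No 3 of the 7 blocks cover everything (all 35 combinations miss at least one item), so 4 is optimal.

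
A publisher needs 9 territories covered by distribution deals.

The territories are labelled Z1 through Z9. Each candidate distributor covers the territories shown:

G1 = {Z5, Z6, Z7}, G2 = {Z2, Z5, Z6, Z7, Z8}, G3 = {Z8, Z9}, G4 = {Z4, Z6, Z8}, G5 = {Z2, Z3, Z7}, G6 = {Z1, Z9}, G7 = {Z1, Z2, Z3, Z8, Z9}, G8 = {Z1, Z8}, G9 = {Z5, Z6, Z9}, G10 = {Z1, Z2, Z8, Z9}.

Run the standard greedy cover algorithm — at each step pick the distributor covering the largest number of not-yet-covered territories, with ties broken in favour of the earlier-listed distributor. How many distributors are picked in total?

Greedy: pick G2 (covers 5 new) → pick G7 (covers 3 new) → pick G4 (covers 1 new). Total picks: 3.

3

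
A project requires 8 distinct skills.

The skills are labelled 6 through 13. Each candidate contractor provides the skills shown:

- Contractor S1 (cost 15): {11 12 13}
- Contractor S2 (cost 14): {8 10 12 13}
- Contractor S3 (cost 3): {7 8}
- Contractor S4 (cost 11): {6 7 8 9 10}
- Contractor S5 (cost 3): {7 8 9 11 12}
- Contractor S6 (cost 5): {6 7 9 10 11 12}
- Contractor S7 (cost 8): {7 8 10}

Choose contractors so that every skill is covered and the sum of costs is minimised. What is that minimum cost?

S2, S6 together cover every skill (S2 ∪ S6 = {6, 7, 8, 9, 10, 11, 12, 13}); total cost 14 + 5 = 19.
The greedy pick S5, S6, S2 costs 22; no covering selection beats 19.

19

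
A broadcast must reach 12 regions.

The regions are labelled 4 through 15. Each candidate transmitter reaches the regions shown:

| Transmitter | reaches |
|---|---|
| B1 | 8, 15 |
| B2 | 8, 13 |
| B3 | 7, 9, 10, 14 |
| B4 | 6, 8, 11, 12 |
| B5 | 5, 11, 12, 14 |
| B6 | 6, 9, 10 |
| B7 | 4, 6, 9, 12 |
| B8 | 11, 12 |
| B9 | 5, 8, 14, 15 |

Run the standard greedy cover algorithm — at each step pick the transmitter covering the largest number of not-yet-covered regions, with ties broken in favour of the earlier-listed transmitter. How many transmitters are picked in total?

5

Greedy: pick B3 (covers 4 new) → pick B4 (covers 4 new) → pick B9 (covers 2 new) → pick B2 (covers 1 new) → pick B7 (covers 1 new). Total picks: 5.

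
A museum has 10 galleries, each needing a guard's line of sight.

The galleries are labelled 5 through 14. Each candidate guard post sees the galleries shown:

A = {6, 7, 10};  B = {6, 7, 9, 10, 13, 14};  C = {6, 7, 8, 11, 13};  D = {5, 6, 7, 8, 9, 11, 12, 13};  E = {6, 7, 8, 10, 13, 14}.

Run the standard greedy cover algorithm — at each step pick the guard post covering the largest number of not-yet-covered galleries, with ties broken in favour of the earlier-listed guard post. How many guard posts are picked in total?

2

Greedy: pick D (covers 8 new) → pick B (covers 2 new). Total picks: 2.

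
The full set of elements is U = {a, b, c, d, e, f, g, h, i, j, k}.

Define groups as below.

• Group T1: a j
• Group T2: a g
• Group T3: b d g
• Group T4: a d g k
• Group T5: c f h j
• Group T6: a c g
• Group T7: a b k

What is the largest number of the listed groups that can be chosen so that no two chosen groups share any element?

T2, T5 are pairwise disjoint (T2={a,g}; T5={c,f,h,j}).
Every remaining group overlaps one of these, and no 3 of the listed groups are pairwise disjoint, so 2 is the maximum.

2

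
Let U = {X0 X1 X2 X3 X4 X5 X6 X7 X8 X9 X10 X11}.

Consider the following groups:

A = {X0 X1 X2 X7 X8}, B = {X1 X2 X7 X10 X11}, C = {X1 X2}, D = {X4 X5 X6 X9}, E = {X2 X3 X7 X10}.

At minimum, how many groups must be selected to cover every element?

Take {A, B, D, E}. Their union is {X0, X1, X2, X3, X4, X5, X6, X7, X8, X9, X10, X11}, which is all 12 elements.
No 3 of the 5 groups cover everything (all 10 combinations miss at least one element), so 4 is optimal.

4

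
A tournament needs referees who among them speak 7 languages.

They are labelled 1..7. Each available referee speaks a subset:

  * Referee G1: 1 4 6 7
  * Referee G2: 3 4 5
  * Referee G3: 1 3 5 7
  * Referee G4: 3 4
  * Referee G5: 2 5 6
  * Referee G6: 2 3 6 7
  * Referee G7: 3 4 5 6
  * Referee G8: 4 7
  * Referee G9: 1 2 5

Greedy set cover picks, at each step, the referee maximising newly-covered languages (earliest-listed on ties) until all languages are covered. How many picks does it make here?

Greedy: pick G1 (covers 4 new) → pick G2 (covers 2 new) → pick G5 (covers 1 new). Total picks: 3.

3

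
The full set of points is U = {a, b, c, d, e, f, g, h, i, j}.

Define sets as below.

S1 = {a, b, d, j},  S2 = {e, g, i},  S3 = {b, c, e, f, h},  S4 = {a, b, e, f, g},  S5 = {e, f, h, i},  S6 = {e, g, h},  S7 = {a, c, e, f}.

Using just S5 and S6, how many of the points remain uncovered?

5

Union of S5, S6 = {e, f, g, h, i}.
Not covered: a, b, c, d, j — 5 points.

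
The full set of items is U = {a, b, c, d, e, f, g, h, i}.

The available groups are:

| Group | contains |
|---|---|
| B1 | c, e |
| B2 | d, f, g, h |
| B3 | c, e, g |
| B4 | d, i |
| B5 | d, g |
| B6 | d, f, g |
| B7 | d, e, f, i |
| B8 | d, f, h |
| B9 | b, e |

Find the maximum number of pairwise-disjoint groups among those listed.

2

B1, B8 are pairwise disjoint (B1={c,e}; B8={d,f,h}).
Every remaining group overlaps one of these, and no 3 of the listed groups are pairwise disjoint, so 2 is the maximum.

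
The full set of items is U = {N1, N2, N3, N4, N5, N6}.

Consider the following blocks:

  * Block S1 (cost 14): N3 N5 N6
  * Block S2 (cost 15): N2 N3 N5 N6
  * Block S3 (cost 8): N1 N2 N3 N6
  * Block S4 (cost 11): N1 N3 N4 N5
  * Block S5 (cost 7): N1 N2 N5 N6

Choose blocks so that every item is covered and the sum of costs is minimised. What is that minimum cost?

S4, S5 together cover every item (S4 ∪ S5 = {N1, N2, N3, N4, N5, N6}); total cost 11 + 7 = 18.
No covering selection has total cost below 18.

18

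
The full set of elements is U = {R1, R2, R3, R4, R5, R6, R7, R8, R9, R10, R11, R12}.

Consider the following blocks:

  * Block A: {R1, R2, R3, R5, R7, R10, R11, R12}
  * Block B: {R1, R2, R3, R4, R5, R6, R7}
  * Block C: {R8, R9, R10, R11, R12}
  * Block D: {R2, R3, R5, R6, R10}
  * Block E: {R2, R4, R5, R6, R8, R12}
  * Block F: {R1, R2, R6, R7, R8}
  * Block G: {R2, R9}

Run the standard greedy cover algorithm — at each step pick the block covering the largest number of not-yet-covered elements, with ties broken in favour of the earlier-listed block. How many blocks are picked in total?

Greedy: pick A (covers 8 new) → pick E (covers 3 new) → pick C (covers 1 new). Total picks: 3.
(The true minimum cover uses only 2 blocks, so greedy is not optimal here.)

3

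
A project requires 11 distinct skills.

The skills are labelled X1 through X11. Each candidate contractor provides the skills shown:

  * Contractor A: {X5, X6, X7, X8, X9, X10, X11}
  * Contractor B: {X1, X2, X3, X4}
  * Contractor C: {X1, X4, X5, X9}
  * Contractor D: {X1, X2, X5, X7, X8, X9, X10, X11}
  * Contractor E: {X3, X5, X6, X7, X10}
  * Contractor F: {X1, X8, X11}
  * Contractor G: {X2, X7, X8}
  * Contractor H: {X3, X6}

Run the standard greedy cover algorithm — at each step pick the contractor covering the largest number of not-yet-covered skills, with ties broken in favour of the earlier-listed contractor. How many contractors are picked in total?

Greedy: pick D (covers 8 new) → pick B (covers 2 new) → pick A (covers 1 new). Total picks: 3.
(The true minimum cover uses only 2 contractors, so greedy is not optimal here.)

3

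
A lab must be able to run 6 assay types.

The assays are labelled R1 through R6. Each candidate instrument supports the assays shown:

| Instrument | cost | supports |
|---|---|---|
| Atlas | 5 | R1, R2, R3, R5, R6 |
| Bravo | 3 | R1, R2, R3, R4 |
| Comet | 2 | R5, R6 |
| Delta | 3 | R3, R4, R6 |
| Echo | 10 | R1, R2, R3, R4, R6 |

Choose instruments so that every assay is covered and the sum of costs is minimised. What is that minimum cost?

Bravo, Comet together cover every assay (Bravo ∪ Comet = {R1, R2, R3, R4, R5, R6}); total cost 3 + 2 = 5.
No covering selection has total cost below 5.

5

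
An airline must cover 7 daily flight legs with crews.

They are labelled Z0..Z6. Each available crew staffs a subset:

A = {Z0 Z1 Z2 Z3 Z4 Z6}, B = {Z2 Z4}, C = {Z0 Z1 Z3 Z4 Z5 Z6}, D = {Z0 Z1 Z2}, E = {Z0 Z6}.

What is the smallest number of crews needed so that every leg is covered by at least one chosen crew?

C and D together: C ∪ D = {Z0, Z1, Z2, Z3, Z4, Z5, Z6} — every leg is covered.
No single crew has all 7 legs (the largest, A, has 6), so 2 is optimal.

2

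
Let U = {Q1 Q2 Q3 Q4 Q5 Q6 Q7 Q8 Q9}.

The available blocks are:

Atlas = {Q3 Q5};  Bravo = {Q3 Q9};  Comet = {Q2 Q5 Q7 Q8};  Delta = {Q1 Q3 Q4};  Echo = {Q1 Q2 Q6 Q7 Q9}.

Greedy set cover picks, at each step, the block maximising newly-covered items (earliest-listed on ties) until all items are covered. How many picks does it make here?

Greedy: pick Echo (covers 5 new) → pick Atlas (covers 2 new) → pick Comet (covers 1 new) → pick Delta (covers 1 new). Total picks: 4.
(The true minimum cover uses only 3 blocks, so greedy is not optimal here.)

4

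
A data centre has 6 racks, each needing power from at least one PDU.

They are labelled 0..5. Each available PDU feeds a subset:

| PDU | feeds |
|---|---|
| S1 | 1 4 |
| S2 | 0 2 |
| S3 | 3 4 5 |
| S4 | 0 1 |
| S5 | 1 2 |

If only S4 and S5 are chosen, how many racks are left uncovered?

3

Union of S4, S5 = {0, 1, 2}.
Not covered: 3, 4, 5 — 3 racks.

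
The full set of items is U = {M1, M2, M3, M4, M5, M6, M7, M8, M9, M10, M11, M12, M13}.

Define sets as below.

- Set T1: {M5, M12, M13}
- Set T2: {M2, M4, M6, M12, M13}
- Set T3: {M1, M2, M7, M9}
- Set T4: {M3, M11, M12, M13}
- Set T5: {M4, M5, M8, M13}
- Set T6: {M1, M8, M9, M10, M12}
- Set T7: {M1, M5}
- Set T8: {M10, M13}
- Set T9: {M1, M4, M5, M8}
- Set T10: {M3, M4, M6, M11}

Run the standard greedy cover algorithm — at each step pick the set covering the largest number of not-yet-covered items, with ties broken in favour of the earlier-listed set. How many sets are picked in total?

5

Greedy: pick T2 (covers 5 new) → pick T6 (covers 4 new) → pick T4 (covers 2 new) → pick T1 (covers 1 new) → pick T3 (covers 1 new). Total picks: 5.
(The true minimum cover uses only 4 sets, so greedy is not optimal here.)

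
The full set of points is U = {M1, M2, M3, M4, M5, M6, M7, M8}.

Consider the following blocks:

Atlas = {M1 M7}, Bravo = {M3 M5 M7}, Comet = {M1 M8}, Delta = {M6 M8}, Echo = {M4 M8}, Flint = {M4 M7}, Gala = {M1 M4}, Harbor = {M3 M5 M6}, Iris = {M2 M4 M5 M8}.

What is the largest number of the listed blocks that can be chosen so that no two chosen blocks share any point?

Atlas, Echo, Harbor are pairwise disjoint (Atlas={M1,M7}; Echo={M4,M8}; Harbor={M3,M5,M6}).
Every remaining block overlaps one of these, and no 4 of the listed blocks are pairwise disjoint, so 3 is the maximum.

3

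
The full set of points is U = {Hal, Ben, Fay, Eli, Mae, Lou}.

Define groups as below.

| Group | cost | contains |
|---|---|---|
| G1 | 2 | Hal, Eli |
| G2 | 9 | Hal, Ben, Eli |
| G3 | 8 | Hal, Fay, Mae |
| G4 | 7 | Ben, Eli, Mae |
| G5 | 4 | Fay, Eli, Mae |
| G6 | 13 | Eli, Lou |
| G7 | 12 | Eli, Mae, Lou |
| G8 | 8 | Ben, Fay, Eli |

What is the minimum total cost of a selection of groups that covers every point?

G1, G7, G8 together cover every point (G1 ∪ G7 ∪ G8 = {Hal, Ben, Fay, Eli, Mae, Lou}); total cost 2 + 12 + 8 = 22.
The greedy pick G1, G5, G4, G7 costs 25; no covering selection beats 22.

22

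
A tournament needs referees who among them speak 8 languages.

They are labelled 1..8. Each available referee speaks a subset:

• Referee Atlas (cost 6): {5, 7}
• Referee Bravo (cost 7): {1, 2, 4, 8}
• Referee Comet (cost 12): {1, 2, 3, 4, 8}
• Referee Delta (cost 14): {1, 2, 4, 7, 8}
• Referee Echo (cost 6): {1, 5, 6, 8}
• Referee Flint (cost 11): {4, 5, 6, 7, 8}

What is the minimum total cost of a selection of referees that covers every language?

Comet, Flint together cover every language (Comet ∪ Flint = {1, 2, 3, 4, 5, 6, 7, 8}); total cost 12 + 11 = 23.
The greedy pick Echo, Bravo, Atlas, Comet costs 31; no covering selection beats 23.

23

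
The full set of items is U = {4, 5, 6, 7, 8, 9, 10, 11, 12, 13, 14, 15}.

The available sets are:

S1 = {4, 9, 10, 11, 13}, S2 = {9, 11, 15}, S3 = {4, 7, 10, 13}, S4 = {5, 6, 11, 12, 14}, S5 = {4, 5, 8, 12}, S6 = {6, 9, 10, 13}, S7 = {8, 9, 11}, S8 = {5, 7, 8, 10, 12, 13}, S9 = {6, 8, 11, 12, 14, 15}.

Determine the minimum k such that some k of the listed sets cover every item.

3

Take {S1, S8, S9}. Their union is {4, 5, 6, 7, 8, 9, 10, 11, 12, 13, 14, 15}, which is all 12 items.
No 2 of the 9 sets cover everything (all 36 combinations miss at least one item), so 3 is optimal.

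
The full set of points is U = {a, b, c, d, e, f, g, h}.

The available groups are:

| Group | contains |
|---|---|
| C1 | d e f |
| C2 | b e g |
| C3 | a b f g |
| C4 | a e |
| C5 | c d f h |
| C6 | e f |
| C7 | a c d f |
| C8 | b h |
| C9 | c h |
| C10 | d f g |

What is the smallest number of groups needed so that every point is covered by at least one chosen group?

C3, C4, and C5 cover everything between them: the union {a, b, c, d, e, f, g, h} is all of U.
No 2 of the 10 groups cover everything (all 45 combinations miss at least one point), so 3 is optimal.

3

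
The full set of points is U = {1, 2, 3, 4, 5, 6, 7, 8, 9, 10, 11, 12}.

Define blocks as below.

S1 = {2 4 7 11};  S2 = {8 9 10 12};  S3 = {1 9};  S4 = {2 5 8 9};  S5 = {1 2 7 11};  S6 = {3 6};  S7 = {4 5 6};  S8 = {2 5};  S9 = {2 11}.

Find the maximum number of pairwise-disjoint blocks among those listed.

3

S2, S7, S9 are pairwise disjoint (S2={8,9,10,12}; S7={4,5,6}; S9={2,11}).
Every remaining block overlaps one of these, and no 4 of the listed blocks are pairwise disjoint, so 3 is the maximum.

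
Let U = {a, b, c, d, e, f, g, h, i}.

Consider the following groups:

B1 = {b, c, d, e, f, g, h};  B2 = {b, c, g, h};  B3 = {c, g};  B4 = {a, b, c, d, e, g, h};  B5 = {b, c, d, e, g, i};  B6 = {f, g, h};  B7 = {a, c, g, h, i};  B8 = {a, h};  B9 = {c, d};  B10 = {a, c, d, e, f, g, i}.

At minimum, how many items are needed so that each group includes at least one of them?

Take T = {c, h}. Each listed group contains at least one of these, so T is a hitting set of size 2.
The groups B6, B9 are pairwise disjoint, so any hitting set needs a separate item for each — at least 2. Hence 2 is optimal.

2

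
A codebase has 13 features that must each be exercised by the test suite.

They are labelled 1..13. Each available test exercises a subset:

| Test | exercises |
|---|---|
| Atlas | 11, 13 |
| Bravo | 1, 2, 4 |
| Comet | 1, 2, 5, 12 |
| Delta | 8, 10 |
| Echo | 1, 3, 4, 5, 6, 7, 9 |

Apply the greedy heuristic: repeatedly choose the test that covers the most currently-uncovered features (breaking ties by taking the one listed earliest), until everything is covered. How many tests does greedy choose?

Greedy: pick Echo (covers 7 new) → pick Atlas (covers 2 new) → pick Comet (covers 2 new) → pick Delta (covers 2 new). Total picks: 4.

4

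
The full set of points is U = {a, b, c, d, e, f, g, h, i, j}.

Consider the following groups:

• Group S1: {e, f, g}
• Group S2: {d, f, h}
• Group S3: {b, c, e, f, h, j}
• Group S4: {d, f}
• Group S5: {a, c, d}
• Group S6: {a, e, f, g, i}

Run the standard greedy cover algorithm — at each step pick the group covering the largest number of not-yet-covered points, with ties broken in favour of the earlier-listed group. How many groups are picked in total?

3

Greedy: pick S3 (covers 6 new) → pick S6 (covers 3 new) → pick S2 (covers 1 new). Total picks: 3.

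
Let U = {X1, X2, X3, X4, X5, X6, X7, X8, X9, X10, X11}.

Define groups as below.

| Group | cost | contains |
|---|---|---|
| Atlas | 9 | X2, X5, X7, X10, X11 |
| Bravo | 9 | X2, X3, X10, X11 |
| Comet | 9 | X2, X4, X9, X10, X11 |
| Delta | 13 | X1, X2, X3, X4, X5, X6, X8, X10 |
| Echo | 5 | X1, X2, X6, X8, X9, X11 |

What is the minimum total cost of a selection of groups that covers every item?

27

Atlas, Delta, Echo together cover every item (Atlas ∪ Delta ∪ Echo = {X1, X2, X3, X4, X5, X6, X7, X8, X9, X10, X11}); total cost 9 + 13 + 5 = 27.
No covering selection has total cost below 27.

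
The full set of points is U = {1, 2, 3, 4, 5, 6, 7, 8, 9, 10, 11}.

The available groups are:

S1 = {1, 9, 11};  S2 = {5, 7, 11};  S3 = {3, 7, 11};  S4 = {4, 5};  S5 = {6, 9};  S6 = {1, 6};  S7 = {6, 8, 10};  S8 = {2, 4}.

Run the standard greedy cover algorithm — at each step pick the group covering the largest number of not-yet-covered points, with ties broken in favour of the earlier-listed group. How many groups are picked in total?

5

Greedy: pick S1 (covers 3 new) → pick S7 (covers 3 new) → pick S2 (covers 2 new) → pick S8 (covers 2 new) → pick S3 (covers 1 new). Total picks: 5.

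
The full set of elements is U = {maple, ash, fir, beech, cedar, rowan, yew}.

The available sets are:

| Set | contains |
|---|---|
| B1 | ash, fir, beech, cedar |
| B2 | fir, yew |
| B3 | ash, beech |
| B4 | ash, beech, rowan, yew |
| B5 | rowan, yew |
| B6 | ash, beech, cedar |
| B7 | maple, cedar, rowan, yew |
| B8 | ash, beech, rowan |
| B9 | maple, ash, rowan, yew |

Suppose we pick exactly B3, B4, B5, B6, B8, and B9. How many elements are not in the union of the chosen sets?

Union of B3, B4, B5, B6, B8, B9 = {maple, ash, beech, cedar, rowan, yew}.
Not covered: fir — 1 element.

1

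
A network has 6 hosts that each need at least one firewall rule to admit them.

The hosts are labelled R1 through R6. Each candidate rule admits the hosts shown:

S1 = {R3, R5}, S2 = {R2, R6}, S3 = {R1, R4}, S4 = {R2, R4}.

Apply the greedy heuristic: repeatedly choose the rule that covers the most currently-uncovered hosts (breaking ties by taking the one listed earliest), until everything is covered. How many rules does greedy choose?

3

Greedy: pick S1 (covers 2 new) → pick S2 (covers 2 new) → pick S3 (covers 2 new). Total picks: 3.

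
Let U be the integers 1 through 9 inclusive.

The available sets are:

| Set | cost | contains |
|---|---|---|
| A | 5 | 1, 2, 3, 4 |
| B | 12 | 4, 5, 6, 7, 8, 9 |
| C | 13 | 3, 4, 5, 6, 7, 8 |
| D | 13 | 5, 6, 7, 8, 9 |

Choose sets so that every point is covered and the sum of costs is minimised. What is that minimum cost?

A, B together cover every point (A ∪ B = {1, 2, 3, 4, 5, 6, 7, 8, 9}); total cost 5 + 12 = 17.
No covering selection has total cost below 17.

17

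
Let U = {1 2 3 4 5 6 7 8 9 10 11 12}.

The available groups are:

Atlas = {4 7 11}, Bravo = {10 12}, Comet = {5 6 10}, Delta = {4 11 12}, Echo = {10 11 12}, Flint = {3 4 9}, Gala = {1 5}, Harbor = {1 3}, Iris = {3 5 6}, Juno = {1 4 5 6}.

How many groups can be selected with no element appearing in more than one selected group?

Bravo, Flint, Gala are pairwise disjoint (Bravo={10,12}; Flint={3,4,9}; Gala={1,5}).
Every remaining group overlaps one of these, and no 4 of the listed groups are pairwise disjoint, so 3 is the maximum.

3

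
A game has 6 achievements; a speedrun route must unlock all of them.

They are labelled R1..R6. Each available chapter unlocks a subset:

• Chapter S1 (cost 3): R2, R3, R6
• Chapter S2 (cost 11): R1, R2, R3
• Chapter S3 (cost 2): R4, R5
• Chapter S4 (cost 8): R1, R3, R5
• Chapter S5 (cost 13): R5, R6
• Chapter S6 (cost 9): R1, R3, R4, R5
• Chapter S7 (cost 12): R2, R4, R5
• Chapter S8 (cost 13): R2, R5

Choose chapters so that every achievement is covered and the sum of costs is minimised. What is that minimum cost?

S1, S6 together cover every achievement (S1 ∪ S6 = {R1, R2, R3, R4, R5, R6}); total cost 3 + 9 = 12.
The greedy pick S1, S3, S4 costs 13; no covering selection beats 12.

12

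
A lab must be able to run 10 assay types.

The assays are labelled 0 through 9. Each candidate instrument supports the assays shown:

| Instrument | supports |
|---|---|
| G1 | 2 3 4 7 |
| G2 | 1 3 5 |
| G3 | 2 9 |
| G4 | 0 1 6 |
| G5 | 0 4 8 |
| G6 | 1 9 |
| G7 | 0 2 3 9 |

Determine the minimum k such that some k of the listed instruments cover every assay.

Take {G1, G2, G3, G4, G5}. Their union is {0, 1, 2, 3, 4, 5, 6, 7, 8, 9}, which is all 10 assays.
No 4 of the 7 instruments cover everything (all 35 combinations miss at least one assay), so 5 is optimal.

5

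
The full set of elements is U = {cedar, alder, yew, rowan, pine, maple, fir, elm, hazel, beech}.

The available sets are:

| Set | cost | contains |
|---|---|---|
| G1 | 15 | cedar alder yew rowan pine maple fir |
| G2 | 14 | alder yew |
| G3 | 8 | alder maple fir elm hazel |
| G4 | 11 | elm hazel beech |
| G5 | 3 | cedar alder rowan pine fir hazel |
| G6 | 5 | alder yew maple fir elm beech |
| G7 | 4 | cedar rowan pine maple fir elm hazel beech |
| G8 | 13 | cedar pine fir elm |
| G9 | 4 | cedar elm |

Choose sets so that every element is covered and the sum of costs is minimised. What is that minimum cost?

G5, G6 together cover every element (G5 ∪ G6 = {cedar, alder, yew, rowan, pine, maple, fir, elm, hazel, beech}); total cost 3 + 5 = 8.
No covering selection has total cost below 8.

8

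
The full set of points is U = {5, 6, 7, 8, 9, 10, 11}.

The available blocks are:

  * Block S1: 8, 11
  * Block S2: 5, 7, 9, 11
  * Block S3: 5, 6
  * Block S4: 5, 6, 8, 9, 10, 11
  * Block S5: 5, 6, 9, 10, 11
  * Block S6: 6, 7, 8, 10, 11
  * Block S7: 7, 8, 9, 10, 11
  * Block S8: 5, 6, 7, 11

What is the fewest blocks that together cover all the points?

2

S4 and S7 cover everything between them: the union {5, 6, 7, 8, 9, 10, 11} is all of U.
No single block has all 7 points (the largest, S4, has 6), so 2 is optimal.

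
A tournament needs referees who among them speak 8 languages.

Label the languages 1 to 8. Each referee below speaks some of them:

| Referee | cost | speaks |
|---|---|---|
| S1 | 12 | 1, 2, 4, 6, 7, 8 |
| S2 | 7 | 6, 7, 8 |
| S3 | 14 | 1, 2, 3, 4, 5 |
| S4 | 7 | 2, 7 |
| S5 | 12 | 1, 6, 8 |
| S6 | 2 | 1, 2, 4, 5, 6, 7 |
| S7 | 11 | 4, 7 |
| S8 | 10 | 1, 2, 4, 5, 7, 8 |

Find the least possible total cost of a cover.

21

S2, S3 together cover every language (S2 ∪ S3 = {1, 2, 3, 4, 5, 6, 7, 8}); total cost 7 + 14 = 21.
The greedy pick S6, S2, S3 costs 23; no covering selection beats 21.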